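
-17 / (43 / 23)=-391 / 43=-9.09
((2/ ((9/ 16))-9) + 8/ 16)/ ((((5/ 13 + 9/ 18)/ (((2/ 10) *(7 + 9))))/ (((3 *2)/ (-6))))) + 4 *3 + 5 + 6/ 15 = 36521/ 1035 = 35.29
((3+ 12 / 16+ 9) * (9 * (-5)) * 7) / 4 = -16065 / 16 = -1004.06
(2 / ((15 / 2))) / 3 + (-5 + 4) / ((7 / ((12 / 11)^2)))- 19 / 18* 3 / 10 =-60647 / 152460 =-0.40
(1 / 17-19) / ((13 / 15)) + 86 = 14176 / 221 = 64.14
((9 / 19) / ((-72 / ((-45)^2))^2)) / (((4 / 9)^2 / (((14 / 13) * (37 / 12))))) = 3186185625 / 505856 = 6298.60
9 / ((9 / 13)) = 13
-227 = -227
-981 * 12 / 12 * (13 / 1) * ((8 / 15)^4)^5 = -1633689772027902164992 / 36947297000885009765625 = -0.04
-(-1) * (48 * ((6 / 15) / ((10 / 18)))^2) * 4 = 62208 / 625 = 99.53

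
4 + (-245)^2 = 60029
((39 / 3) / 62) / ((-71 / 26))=-169 / 2201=-0.08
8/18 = 4/9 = 0.44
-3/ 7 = -0.43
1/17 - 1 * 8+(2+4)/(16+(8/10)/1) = -1805/238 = -7.58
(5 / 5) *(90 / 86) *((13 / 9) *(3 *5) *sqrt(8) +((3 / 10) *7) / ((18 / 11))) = 231 / 172 +1950 *sqrt(2) / 43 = 65.48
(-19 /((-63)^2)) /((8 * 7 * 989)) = -19 /219819096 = -0.00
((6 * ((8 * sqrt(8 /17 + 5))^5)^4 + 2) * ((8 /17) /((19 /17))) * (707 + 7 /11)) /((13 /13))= 20848426841539019829011900916502391262967424 /421342725193841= 49480922761743633475462890000.00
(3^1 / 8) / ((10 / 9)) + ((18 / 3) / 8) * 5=327 / 80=4.09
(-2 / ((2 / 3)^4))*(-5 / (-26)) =-405 / 208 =-1.95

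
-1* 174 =-174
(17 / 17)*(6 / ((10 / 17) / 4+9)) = 204 / 311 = 0.66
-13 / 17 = -0.76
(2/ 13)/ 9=2/ 117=0.02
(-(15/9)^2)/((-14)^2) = -25/1764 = -0.01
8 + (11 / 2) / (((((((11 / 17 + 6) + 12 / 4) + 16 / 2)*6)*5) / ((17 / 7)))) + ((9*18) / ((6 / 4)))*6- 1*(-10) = 83919179 / 126000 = 666.03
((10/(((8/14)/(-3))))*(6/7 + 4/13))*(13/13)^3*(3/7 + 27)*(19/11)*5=-14500800/1001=-14486.31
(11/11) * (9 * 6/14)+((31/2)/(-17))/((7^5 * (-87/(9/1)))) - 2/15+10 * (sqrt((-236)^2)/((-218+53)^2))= 343832546867/90232917390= 3.81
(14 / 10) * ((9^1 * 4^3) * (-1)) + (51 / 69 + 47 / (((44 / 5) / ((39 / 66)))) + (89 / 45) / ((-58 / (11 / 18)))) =-802.53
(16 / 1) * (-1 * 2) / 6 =-16 / 3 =-5.33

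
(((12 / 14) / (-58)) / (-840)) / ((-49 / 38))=-19 / 1392580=-0.00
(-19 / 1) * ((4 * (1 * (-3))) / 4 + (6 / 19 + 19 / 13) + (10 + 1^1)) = -2415 / 13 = -185.77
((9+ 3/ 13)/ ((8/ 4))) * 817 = 49020/ 13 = 3770.77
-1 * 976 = -976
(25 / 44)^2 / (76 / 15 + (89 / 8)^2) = 37500 / 14965159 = 0.00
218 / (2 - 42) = -109 / 20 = -5.45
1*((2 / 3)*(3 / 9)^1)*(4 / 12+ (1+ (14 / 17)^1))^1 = 220 / 459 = 0.48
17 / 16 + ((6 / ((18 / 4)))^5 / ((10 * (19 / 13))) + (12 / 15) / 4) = 572813 / 369360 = 1.55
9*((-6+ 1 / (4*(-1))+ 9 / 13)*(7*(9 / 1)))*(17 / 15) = -928557 / 260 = -3571.37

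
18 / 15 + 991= 4961 / 5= 992.20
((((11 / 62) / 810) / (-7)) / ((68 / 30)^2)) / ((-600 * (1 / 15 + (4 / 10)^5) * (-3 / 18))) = -6875 / 8681486016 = -0.00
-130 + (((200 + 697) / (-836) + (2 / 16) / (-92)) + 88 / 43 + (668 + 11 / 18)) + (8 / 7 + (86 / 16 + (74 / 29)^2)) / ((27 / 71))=603316311970973 / 1051357351968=573.85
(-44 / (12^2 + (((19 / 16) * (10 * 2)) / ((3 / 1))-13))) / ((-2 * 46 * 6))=22 / 38341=0.00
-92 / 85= -1.08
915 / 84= 305 / 28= 10.89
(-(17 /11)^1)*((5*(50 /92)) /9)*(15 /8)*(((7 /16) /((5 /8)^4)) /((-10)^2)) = -476 /18975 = -0.03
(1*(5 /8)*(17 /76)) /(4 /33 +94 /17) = 9537 /385472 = 0.02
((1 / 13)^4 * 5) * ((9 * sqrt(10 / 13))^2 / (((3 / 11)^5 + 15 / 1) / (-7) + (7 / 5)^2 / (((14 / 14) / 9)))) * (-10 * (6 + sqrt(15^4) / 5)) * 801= -2220444360337500 / 7722262088021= -287.54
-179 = -179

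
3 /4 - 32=-125 /4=-31.25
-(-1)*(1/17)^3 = 1/4913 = 0.00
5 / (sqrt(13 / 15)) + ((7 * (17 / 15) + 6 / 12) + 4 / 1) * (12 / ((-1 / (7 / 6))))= -2611 / 15 + 5 * sqrt(195) / 13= -168.70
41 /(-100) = -41 /100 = -0.41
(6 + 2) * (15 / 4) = 30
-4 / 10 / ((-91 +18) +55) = 1 / 45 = 0.02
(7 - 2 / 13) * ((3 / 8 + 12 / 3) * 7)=21805 / 104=209.66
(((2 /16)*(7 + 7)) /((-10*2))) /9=-7 /720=-0.01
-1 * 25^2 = -625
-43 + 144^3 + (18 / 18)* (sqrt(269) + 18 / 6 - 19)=sqrt(269) + 2985925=2985941.40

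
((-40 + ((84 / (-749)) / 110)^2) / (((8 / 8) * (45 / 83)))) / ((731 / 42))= -1609752256168 / 379753312125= -4.24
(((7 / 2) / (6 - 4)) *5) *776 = 6790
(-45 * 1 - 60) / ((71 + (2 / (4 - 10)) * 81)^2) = -105 / 1936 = -0.05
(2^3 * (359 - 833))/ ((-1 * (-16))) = -237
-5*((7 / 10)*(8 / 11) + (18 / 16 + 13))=-6439 / 88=-73.17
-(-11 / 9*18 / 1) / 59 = 22 / 59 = 0.37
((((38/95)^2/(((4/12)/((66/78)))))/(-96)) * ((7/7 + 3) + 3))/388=-77/1008800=-0.00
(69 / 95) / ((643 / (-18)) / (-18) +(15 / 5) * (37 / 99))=245916 / 1051555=0.23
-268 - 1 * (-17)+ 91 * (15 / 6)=-47 / 2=-23.50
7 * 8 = 56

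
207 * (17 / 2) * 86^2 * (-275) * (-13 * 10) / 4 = 116306029125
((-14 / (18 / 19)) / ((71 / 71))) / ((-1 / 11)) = 1463 / 9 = 162.56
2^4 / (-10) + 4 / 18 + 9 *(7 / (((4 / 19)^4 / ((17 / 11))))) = 6280646003 / 126720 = 49563.18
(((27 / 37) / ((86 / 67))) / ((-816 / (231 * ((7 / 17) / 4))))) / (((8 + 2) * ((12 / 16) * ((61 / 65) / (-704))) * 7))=6639633 / 28047739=0.24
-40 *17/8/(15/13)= -221/3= -73.67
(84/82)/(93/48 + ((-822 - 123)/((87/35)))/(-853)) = 16623264/38673127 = 0.43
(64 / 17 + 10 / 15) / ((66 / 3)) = 113 / 561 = 0.20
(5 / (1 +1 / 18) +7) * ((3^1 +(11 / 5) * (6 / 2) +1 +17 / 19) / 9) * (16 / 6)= 649376 / 16245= 39.97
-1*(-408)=408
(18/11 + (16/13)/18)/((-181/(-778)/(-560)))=-955881920/232947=-4103.43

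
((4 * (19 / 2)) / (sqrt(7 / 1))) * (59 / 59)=38 * sqrt(7) / 7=14.36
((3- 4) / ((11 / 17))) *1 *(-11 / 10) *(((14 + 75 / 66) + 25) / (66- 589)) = -15011 / 115060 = -0.13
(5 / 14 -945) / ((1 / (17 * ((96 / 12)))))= -899300 / 7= -128471.43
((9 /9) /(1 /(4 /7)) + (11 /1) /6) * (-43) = -103.40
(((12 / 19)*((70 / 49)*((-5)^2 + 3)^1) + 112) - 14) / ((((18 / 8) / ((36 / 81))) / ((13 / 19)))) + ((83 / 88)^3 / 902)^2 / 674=124056416013051846812558833 / 7446654856873857068826624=16.66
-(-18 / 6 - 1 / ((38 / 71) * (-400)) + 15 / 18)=98587 / 45600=2.16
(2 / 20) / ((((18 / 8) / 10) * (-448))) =-0.00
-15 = -15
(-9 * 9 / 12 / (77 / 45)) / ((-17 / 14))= 1215 / 374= 3.25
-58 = -58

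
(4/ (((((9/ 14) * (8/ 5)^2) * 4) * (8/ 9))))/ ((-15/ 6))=-35/ 128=-0.27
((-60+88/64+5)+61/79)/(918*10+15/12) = -33403/5802550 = -0.01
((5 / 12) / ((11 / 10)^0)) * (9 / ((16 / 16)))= 3.75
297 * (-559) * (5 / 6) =-276705 / 2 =-138352.50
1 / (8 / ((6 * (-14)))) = -21 / 2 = -10.50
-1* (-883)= 883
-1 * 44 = -44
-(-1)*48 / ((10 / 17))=408 / 5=81.60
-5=-5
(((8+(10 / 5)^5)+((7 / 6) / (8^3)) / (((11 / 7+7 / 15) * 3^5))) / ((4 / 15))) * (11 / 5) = 23430023815 / 71000064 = 330.00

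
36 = 36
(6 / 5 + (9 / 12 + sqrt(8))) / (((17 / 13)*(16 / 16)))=507 / 340 + 26*sqrt(2) / 17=3.65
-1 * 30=-30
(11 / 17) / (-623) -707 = -7487848 / 10591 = -707.00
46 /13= 3.54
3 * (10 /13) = 30 /13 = 2.31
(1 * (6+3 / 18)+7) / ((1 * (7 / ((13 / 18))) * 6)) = 1027 / 4536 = 0.23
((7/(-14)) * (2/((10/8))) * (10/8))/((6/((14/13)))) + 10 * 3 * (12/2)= 7013/39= 179.82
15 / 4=3.75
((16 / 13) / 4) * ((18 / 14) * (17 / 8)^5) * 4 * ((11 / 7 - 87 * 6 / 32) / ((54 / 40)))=-901609195 / 1204224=-748.71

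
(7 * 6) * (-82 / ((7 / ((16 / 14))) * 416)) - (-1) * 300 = 27177 / 91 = 298.65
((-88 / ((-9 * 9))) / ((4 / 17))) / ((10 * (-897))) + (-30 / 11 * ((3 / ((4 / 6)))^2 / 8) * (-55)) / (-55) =-441424187 / 63938160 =-6.90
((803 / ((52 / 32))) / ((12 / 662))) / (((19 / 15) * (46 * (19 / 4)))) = 10631720 / 107939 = 98.50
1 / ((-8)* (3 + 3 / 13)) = -13 / 336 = -0.04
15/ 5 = 3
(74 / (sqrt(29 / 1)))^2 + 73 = 7593 / 29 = 261.83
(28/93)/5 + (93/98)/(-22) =17123/1002540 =0.02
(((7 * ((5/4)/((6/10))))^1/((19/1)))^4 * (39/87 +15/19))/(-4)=-0.11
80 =80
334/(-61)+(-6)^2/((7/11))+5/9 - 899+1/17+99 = -48886508/65331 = -748.29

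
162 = 162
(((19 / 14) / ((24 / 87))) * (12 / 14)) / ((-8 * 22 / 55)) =-8265 / 6272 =-1.32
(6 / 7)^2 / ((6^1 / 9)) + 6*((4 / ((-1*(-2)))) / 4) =201 / 49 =4.10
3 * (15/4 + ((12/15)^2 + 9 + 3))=4917/100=49.17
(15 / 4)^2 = 225 / 16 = 14.06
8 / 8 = 1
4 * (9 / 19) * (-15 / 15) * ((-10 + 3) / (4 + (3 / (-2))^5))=-8064 / 2185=-3.69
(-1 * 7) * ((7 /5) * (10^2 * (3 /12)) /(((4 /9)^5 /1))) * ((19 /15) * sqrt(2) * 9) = -164923857 * sqrt(2) /1024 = -227771.05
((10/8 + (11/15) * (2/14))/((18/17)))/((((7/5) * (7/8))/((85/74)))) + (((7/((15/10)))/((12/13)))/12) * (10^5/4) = 7218828455/685314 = 10533.61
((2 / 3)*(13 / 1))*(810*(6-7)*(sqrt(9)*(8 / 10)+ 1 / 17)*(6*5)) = -8803080 / 17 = -517828.24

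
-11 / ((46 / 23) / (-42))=231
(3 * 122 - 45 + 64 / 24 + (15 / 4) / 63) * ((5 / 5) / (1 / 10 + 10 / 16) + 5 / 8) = 4214915 / 6496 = 648.85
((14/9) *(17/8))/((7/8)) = 34/9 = 3.78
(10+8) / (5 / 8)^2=1152 / 25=46.08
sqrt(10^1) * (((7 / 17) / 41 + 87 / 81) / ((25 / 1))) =20402 * sqrt(10) / 470475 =0.14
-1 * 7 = -7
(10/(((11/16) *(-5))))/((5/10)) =-64/11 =-5.82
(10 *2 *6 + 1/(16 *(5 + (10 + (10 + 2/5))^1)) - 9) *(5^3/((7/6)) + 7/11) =1871897543/156464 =11963.76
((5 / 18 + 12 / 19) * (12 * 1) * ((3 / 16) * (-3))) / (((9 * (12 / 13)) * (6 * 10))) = -4043 / 328320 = -0.01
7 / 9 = 0.78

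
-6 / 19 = -0.32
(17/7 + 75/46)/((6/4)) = 1307/483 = 2.71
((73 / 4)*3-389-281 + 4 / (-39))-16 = -98491 / 156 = -631.35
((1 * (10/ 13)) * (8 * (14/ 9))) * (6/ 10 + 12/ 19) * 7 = 1568/ 19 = 82.53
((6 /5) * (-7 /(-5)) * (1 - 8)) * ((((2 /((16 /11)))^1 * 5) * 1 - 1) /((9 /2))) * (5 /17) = -2303 /510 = -4.52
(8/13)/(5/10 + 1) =0.41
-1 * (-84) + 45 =129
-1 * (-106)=106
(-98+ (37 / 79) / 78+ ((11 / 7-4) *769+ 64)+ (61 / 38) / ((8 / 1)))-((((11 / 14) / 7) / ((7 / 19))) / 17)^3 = -353069212835814228779 / 185692518371999184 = -1901.36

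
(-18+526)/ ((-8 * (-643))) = 127/ 1286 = 0.10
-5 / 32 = -0.16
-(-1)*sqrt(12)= 2*sqrt(3)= 3.46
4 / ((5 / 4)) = 16 / 5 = 3.20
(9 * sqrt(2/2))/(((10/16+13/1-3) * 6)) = 12/85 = 0.14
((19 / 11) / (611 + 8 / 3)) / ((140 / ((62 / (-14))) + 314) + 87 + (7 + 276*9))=1767 / 1795696672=0.00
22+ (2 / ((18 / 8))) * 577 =534.89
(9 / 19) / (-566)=-9 / 10754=-0.00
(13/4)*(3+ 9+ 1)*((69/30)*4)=3887/10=388.70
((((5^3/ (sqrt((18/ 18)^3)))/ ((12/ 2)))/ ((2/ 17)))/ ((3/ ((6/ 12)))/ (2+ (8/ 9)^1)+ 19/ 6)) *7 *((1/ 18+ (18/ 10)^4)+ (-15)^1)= -77391769/ 73620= -1051.23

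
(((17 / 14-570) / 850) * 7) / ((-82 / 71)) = 565373 / 139400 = 4.06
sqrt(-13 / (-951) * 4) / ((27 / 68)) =0.59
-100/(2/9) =-450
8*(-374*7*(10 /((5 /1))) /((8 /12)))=-62832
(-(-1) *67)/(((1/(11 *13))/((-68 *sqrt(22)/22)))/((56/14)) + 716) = 118456 *sqrt(22)/35254393427967 + 3298944636416/35254393427967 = 0.09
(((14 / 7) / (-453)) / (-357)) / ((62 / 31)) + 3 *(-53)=-25713638 / 161721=-159.00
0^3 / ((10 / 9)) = 0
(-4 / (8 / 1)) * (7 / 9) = -7 / 18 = -0.39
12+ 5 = 17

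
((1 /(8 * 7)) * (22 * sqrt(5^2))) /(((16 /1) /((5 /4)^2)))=1375 /7168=0.19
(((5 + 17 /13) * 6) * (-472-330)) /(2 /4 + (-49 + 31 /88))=630.41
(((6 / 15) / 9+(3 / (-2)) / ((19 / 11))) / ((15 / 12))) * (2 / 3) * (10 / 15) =-11272 / 38475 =-0.29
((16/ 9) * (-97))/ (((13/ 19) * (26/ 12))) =-58976/ 507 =-116.32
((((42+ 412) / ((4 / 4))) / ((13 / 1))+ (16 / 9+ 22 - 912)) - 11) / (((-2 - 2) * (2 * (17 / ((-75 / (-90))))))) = 505615 / 95472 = 5.30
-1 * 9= -9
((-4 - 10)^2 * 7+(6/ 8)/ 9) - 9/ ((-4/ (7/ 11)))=1373.52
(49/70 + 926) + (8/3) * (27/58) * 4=270183/290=931.67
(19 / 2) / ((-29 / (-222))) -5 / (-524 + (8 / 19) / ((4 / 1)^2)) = 41997809 / 577419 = 72.73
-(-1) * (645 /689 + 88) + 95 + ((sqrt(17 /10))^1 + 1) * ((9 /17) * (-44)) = 1881600 /11713 - 198 * sqrt(170) /85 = 130.27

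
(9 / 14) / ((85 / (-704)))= -3168 / 595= -5.32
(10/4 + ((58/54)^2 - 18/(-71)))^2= 163588700521/10715976324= 15.27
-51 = -51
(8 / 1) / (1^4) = 8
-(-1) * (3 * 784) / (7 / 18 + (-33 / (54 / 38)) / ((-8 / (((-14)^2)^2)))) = 672 / 31861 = 0.02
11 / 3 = 3.67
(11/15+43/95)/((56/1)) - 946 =-7548911/7980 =-945.98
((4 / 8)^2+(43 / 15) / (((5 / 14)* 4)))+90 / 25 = 1757 / 300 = 5.86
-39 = -39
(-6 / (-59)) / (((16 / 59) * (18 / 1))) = 1 / 48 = 0.02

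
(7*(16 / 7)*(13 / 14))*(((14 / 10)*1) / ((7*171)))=104 / 5985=0.02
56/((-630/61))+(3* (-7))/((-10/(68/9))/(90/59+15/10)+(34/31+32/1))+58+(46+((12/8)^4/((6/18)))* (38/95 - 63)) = -83840591335/98311824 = -852.80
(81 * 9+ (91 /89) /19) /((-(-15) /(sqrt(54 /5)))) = 246566 * sqrt(30) /8455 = 159.73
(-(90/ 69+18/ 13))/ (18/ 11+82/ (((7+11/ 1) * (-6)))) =-477576/ 155779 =-3.07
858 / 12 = 143 / 2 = 71.50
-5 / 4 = -1.25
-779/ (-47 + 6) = 19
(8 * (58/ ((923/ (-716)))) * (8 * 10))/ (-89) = 26577920/ 82147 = 323.54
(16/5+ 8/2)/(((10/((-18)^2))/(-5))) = -5832/5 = -1166.40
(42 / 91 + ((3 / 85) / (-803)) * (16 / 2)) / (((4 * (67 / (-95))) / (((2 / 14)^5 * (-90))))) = 174940695 / 199835582947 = 0.00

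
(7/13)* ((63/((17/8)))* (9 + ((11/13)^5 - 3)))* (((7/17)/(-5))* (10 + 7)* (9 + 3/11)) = -353964162384/265474495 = -1333.33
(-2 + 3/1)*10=10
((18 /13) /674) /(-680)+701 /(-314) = -1044168953 /467715560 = -2.23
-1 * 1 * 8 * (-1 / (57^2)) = 8 / 3249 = 0.00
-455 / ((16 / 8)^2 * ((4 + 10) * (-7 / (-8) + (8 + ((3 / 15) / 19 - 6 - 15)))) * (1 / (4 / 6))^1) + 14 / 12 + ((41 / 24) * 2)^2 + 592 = 267498293 / 441936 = 605.29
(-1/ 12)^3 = -1/ 1728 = -0.00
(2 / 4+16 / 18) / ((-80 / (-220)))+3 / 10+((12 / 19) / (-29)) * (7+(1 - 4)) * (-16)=1093613 / 198360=5.51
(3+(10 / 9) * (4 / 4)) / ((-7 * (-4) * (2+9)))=37 / 2772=0.01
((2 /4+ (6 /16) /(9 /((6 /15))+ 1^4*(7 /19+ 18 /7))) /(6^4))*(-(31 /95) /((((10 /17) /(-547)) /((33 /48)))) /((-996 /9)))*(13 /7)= -0.00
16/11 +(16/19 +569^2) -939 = 67470278/209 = 322824.30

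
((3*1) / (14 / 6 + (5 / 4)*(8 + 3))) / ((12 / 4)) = 12 / 193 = 0.06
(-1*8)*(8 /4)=-16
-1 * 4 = -4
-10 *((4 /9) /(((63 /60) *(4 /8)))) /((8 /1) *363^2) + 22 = 547895302 /24904341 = 22.00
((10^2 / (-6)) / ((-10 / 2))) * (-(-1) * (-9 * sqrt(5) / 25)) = -6 * sqrt(5) / 5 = -2.68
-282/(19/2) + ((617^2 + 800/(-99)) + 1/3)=716005600/1881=380651.57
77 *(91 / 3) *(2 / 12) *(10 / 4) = 35035 / 36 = 973.19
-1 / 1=-1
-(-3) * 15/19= 45/19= 2.37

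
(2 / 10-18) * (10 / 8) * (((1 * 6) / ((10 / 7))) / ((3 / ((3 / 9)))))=-623 / 60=-10.38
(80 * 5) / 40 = 10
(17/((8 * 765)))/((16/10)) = 1/576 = 0.00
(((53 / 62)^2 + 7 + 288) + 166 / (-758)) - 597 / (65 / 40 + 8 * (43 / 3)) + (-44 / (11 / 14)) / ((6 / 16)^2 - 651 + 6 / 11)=77245419876946495 / 265937814329148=290.46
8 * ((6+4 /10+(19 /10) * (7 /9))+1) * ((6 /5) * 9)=19176 /25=767.04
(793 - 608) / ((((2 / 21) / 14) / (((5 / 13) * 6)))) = 62757.69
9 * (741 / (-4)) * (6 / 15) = -6669 / 10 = -666.90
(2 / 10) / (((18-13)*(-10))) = -1 / 250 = -0.00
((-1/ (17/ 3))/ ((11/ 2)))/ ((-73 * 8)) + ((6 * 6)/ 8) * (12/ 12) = 245721/ 54604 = 4.50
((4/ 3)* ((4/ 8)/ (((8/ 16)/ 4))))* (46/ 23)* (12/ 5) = 25.60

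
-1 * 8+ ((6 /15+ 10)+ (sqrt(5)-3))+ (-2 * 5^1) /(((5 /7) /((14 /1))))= -983 /5+ sqrt(5)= -194.36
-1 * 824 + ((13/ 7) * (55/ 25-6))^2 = -948391/ 1225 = -774.20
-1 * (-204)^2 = -41616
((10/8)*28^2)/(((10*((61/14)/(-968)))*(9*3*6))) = -664048/4941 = -134.40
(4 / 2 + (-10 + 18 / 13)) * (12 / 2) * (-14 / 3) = 2408 / 13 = 185.23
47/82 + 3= 293/82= 3.57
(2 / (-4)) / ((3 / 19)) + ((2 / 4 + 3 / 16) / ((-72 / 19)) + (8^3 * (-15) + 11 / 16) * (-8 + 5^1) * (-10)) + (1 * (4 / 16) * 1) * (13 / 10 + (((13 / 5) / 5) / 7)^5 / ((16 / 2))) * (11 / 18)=-43560439750357065929 / 189078750000000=-230382.52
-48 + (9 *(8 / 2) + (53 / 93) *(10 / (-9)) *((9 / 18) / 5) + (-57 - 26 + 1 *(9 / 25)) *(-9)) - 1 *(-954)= 35273203 / 20925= 1685.70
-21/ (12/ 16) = -28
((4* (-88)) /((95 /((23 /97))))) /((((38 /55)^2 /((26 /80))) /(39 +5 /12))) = -188239337 /7983876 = -23.58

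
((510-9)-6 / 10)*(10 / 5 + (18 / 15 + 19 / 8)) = 278973 / 100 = 2789.73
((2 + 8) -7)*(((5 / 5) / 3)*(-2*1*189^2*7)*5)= -2500470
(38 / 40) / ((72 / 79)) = 1.04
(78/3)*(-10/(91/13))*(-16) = 4160/7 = 594.29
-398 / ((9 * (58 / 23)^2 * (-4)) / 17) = 1789607 / 60552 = 29.55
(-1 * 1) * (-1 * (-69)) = -69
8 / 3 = 2.67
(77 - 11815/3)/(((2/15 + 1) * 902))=-28960/7667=-3.78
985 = 985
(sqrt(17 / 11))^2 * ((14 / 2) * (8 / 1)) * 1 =86.55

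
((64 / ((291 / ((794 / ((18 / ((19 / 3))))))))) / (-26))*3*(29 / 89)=-6999904 / 3030183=-2.31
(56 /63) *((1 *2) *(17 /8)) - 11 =-65 /9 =-7.22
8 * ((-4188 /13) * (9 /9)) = -33504 /13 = -2577.23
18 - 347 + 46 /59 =-19365 /59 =-328.22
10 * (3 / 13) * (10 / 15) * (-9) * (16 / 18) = -160 / 13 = -12.31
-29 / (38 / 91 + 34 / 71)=-187369 / 5792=-32.35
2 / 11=0.18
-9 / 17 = -0.53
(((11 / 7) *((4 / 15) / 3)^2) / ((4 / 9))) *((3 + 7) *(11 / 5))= 968 / 1575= 0.61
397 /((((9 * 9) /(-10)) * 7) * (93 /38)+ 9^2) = -150860 /21951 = -6.87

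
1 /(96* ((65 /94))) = 0.02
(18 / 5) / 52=9 / 130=0.07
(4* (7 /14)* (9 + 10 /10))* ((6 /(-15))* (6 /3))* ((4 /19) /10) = -32 /95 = -0.34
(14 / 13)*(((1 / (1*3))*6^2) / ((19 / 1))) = 168 / 247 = 0.68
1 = 1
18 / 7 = 2.57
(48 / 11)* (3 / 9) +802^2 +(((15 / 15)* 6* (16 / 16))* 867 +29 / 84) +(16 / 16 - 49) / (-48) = 599129731 / 924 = 648408.80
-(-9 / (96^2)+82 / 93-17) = 1535069 / 95232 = 16.12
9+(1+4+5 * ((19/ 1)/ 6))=179/ 6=29.83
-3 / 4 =-0.75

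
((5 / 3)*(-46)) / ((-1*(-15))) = -5.11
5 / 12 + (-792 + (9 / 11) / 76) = -496316 / 627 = -791.57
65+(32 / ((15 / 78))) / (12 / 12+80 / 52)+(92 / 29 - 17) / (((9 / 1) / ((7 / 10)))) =3717257 / 28710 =129.48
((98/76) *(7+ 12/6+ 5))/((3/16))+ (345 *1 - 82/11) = 272009/627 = 433.83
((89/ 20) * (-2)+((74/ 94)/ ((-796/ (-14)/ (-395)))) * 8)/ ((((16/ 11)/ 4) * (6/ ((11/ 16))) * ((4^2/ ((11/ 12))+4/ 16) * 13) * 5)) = -2184888409/ 151548529600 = -0.01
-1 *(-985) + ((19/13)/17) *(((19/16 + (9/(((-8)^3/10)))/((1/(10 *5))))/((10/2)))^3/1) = 57047314460977/57933824000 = 984.70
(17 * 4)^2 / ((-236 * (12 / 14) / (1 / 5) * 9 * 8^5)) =-2023 / 130498560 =-0.00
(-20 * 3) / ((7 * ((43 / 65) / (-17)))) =66300 / 301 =220.27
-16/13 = -1.23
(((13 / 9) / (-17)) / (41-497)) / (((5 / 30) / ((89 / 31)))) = 1157 / 360468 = 0.00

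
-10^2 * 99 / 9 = -1100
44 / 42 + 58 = 1240 / 21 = 59.05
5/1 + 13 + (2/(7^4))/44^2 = 18.00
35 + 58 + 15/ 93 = 2888/ 31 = 93.16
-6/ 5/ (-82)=3/ 205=0.01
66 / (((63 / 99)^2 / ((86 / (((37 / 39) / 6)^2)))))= 37606201776 / 67081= 560608.84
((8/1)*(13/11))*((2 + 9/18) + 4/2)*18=8424/11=765.82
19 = 19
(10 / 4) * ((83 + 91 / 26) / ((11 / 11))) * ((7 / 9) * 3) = 6055 / 12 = 504.58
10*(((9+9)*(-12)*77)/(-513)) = 6160/19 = 324.21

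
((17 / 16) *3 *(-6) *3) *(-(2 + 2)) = 459 / 2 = 229.50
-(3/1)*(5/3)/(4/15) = -75/4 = -18.75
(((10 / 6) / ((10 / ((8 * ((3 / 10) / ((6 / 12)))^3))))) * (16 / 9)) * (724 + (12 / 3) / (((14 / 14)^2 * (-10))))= 231552 / 625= 370.48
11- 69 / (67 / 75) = -4438 / 67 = -66.24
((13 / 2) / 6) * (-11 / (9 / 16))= -572 / 27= -21.19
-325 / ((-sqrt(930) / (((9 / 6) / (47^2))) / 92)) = 0.67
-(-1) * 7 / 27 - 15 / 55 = -4 / 297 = -0.01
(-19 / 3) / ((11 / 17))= -323 / 33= -9.79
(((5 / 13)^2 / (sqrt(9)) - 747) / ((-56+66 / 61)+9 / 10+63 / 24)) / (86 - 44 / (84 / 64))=3234132160 / 11677029481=0.28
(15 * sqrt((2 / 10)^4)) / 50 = 3 / 250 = 0.01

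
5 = 5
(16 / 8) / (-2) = -1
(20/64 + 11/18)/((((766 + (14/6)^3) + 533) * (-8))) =-21/238592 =-0.00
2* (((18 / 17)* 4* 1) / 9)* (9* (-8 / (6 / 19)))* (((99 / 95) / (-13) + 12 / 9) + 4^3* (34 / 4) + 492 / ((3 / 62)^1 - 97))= -769931678272 / 6642155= -115915.95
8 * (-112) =-896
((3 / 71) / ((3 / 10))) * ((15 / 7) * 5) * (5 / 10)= 0.75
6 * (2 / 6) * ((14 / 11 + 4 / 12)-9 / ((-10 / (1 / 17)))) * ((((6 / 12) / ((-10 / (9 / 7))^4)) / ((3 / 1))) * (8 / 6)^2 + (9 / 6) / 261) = 7081538081 / 366205021875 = 0.02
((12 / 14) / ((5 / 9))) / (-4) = -27 / 70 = -0.39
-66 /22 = -3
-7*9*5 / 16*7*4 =-2205 / 4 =-551.25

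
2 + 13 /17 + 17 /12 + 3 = 1465 /204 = 7.18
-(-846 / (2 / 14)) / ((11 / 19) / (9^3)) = 82025622 / 11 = 7456874.73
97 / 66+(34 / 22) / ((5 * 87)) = 14099 / 9570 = 1.47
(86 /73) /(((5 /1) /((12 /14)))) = 516 /2555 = 0.20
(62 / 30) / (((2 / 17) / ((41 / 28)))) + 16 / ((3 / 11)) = 23629 / 280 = 84.39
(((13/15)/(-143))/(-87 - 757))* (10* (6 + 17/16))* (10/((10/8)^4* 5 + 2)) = 9040/25324431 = 0.00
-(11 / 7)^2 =-121 / 49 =-2.47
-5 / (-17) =5 / 17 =0.29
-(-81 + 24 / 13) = 1029 / 13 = 79.15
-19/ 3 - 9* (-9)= 224/ 3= 74.67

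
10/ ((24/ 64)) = 80/ 3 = 26.67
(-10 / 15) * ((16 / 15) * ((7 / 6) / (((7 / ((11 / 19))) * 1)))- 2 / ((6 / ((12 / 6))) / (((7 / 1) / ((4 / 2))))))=3814 / 2565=1.49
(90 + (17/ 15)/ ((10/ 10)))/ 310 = 1367/ 4650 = 0.29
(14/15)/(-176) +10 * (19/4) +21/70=63089/1320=47.79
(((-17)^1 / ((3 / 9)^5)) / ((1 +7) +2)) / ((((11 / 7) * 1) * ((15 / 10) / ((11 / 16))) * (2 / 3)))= -28917 / 160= -180.73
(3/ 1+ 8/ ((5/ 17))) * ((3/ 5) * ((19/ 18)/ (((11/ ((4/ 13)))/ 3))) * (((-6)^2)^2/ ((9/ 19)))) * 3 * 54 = 2543265216/ 3575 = 711402.86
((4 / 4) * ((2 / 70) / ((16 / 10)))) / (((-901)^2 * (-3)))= -1 / 136382568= -0.00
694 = 694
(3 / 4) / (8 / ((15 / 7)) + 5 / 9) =0.17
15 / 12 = 5 / 4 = 1.25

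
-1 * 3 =-3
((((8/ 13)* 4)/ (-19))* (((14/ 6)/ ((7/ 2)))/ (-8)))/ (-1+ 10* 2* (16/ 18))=24/ 37297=0.00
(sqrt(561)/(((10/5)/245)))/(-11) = -245 * sqrt(561)/22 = -263.77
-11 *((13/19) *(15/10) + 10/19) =-649/38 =-17.08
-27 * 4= -108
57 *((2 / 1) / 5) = 114 / 5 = 22.80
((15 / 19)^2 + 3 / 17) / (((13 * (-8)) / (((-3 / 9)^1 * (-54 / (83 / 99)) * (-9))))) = 9839313 / 6621823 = 1.49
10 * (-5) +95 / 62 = -3005 / 62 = -48.47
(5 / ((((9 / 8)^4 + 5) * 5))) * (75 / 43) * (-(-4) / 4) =307200 / 1162763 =0.26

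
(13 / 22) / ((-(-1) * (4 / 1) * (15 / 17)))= 221 / 1320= 0.17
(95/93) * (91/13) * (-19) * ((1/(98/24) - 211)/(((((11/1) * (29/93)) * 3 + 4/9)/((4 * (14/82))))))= 44736564/24559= 1821.60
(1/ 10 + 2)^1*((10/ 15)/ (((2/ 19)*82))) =133/ 820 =0.16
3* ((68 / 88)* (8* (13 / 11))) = 21.92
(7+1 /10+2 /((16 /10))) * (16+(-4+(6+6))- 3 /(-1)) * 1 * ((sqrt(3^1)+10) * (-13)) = -58617 /2- 58617 * sqrt(3) /20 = -34384.88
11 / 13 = 0.85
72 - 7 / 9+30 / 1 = 911 / 9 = 101.22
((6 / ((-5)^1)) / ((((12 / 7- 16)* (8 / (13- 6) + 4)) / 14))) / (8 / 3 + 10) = 343 / 19000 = 0.02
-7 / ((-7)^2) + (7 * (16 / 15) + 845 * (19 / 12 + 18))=6953201 / 420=16555.24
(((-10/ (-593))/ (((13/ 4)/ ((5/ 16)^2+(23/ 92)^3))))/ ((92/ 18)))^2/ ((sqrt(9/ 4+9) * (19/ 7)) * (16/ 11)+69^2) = 10097235225/ 3634862470236582547456-830508525 * sqrt(5)/ 240355280844394020950528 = 0.00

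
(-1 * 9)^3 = -729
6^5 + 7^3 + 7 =8126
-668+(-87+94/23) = -17271/23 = -750.91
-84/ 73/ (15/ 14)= -392/ 365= -1.07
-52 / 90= -0.58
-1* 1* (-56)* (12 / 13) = 672 / 13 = 51.69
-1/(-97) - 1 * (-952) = 92345/97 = 952.01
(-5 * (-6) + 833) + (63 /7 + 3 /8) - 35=837.38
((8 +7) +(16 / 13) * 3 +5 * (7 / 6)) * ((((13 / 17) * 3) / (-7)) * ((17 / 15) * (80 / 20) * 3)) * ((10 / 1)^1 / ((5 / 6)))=-45912 / 35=-1311.77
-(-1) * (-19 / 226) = -19 / 226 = -0.08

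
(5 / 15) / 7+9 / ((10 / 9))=1711 / 210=8.15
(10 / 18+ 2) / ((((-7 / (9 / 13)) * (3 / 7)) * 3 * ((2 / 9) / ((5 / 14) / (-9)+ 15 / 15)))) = -2783 / 3276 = -0.85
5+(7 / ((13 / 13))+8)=20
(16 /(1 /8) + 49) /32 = 177 /32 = 5.53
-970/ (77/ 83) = -80510/ 77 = -1045.58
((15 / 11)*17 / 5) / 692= 51 / 7612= 0.01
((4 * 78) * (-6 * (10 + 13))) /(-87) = 14352 /29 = 494.90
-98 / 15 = -6.53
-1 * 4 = -4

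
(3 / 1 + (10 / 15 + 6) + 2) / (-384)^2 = 35 / 442368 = 0.00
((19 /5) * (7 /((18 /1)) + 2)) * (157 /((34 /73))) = 9363637 /3060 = 3060.01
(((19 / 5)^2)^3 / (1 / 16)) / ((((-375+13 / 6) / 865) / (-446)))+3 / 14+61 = 4878680410815737 / 97868750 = 49849215.51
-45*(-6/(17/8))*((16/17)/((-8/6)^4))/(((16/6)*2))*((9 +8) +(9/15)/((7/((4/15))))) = 120.77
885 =885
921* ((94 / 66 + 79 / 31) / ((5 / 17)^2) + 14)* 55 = 470491622 / 155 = 3035429.82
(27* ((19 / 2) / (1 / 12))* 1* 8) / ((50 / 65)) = 160056 / 5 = 32011.20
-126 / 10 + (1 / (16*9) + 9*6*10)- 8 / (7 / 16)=2565971 / 5040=509.12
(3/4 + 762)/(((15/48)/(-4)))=-48816/5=-9763.20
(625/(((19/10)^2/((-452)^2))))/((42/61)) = 389454500000/7581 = 51372444.27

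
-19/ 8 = -2.38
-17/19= -0.89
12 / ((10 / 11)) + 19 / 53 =3593 / 265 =13.56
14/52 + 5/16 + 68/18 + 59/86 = 406147/80496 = 5.05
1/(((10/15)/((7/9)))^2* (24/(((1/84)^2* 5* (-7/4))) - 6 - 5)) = -245/3485628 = -0.00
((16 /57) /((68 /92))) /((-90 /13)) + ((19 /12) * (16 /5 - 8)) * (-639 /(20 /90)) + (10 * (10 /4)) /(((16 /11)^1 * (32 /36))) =122083289671 /5581440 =21873.08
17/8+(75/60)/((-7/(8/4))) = 99/56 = 1.77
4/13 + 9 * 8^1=940/13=72.31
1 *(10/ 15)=2/ 3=0.67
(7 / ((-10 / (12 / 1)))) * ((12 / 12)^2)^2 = -42 / 5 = -8.40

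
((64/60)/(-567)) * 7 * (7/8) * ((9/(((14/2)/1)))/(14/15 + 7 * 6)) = -1/2898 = -0.00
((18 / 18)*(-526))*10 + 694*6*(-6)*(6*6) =-904684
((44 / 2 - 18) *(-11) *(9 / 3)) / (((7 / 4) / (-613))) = 323664 / 7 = 46237.71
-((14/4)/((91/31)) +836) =-21767/26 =-837.19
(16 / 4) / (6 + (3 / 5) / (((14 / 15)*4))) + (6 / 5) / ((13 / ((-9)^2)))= 36446 / 4485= 8.13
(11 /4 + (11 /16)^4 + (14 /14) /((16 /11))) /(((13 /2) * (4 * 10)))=239921 /17039360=0.01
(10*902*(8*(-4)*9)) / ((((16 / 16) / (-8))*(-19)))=-20782080 / 19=-1093793.68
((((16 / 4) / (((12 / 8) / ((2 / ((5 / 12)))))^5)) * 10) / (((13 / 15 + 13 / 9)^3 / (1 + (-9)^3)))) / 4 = -167215104 / 845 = -197887.70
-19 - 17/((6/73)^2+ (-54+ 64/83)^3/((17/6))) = -19.00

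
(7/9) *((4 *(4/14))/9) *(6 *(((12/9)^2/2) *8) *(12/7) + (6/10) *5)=4264/567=7.52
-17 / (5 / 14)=-238 / 5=-47.60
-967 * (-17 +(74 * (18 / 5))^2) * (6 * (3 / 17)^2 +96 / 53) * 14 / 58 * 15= -1102444533783558 / 2220965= -496380867.68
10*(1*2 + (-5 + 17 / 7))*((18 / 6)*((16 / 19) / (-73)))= 1920 / 9709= 0.20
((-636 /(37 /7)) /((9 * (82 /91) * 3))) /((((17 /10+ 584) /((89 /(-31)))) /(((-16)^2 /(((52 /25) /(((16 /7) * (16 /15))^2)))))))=395690639360 /22310408259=17.74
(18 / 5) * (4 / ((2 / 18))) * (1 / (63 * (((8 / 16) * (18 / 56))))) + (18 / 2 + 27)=48.80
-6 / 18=-1 / 3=-0.33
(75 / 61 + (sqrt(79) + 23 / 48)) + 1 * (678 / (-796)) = 499301 / 582672 + sqrt(79) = 9.75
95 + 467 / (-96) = 8653 / 96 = 90.14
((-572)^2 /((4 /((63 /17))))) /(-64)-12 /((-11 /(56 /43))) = -609176967 /128656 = -4734.93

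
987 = 987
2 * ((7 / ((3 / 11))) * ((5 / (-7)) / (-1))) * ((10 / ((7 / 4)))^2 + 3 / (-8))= 1183.53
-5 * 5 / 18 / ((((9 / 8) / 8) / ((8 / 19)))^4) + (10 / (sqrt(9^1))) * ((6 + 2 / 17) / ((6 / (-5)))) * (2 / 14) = -104443315455400 / 915743642751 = -114.05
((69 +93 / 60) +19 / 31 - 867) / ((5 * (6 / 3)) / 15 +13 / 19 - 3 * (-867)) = -28124883 / 91967080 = -0.31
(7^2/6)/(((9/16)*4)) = 98/27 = 3.63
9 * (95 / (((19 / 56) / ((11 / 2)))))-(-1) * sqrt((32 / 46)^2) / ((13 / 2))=4144172 / 299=13860.11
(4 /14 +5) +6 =79 /7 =11.29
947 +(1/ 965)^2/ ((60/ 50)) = 947.00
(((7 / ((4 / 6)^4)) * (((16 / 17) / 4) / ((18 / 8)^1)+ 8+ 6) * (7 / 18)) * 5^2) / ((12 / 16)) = 1321775 / 204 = 6479.29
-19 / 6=-3.17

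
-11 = -11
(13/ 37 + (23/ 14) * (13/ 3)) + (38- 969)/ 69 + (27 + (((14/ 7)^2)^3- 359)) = -9794107/ 35742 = -274.02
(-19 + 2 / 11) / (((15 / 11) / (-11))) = 151.80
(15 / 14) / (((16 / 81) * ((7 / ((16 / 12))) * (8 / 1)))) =405 / 3136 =0.13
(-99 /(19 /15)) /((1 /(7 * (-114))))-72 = 62298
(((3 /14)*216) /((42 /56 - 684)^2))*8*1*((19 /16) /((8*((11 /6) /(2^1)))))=8208 /63903917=0.00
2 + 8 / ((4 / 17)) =36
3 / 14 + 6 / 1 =87 / 14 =6.21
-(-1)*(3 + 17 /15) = 62 /15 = 4.13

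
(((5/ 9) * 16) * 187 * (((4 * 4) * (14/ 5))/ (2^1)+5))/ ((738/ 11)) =2254472/ 3321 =678.85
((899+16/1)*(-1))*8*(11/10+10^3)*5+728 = -36639532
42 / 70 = 3 / 5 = 0.60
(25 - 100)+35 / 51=-3790 / 51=-74.31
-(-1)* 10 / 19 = 0.53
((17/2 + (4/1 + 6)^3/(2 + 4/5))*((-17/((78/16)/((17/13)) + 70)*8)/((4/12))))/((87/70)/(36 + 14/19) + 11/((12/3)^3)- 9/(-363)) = -1919176781998080/218625228631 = -8778.39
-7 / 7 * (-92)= 92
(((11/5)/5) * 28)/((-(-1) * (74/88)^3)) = 26236672/1266325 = 20.72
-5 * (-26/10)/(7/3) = 39/7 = 5.57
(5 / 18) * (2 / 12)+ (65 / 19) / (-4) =-415 / 513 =-0.81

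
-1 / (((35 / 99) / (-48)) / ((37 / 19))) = 175824 / 665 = 264.40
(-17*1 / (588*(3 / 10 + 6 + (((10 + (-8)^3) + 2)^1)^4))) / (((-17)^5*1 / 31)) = 155 / 15346983751546975962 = 0.00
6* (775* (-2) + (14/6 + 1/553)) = -5135152/553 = -9285.99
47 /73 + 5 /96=4877 /7008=0.70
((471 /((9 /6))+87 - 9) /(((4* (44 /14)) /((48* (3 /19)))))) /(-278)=-24696 /29051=-0.85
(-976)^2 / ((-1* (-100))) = 238144 / 25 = 9525.76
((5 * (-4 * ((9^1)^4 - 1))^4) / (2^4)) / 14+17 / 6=444453774950400119 / 42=10582232736914288.55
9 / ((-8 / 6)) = -27 / 4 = -6.75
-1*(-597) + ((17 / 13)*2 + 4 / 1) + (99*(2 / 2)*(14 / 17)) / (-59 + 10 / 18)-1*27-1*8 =32968551 / 58123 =567.22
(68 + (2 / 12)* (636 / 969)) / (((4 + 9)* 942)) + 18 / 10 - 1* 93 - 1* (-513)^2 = -7809859816292 / 29665935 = -263260.19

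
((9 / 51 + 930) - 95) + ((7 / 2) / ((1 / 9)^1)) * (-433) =-435347 / 34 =-12804.32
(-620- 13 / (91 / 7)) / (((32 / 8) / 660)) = -102465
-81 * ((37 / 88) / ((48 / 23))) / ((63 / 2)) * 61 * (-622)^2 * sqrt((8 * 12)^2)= -90375908958 / 77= -1173713103.35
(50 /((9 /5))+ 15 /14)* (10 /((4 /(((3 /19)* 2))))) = 18175 /798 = 22.78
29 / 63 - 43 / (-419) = 14860 / 26397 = 0.56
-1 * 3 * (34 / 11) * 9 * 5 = -4590 / 11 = -417.27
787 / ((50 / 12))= 4722 / 25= 188.88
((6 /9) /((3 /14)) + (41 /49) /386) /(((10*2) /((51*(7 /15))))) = 9009337 /2431800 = 3.70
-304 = -304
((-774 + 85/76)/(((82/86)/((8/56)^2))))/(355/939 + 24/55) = -130443753165/6422041724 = -20.31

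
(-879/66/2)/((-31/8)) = 586/341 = 1.72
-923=-923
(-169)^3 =-4826809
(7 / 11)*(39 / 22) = 273 / 242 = 1.13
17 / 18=0.94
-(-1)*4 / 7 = 4 / 7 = 0.57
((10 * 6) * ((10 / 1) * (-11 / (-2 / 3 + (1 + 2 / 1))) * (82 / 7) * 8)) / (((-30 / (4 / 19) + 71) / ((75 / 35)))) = 35424000 / 4459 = 7944.38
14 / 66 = 7 / 33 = 0.21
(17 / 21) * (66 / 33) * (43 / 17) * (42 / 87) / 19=172 / 1653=0.10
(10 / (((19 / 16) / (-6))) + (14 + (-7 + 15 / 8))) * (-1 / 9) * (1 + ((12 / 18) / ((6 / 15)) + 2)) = 44317 / 2052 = 21.60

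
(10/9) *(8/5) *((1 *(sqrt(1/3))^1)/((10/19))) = 152 *sqrt(3)/135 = 1.95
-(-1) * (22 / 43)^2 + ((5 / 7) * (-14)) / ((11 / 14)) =-253536 / 20339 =-12.47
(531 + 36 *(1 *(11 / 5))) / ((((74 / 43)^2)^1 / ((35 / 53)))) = 39489093 / 290228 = 136.06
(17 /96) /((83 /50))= 425 /3984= 0.11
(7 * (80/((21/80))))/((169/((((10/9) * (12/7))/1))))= 256000/10647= 24.04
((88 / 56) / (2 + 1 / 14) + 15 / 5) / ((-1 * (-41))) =109 / 1189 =0.09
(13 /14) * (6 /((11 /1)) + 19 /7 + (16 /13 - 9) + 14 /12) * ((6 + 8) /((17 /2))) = -1181 /231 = -5.11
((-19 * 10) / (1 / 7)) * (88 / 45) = -23408 / 9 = -2600.89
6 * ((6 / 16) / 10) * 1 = 9 / 40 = 0.22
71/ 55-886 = -48659/ 55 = -884.71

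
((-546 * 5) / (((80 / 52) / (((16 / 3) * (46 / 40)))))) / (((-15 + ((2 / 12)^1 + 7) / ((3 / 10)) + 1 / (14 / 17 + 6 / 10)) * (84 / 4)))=-54.03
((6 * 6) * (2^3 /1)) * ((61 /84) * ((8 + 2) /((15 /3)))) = 2928 /7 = 418.29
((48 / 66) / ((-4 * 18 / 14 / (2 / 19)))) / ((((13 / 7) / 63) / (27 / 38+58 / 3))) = -10.12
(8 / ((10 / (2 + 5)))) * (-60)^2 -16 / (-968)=2439362 / 121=20160.02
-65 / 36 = -1.81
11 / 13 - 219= -2836 / 13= -218.15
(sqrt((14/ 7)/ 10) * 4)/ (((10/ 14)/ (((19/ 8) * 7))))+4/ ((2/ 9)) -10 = 49.64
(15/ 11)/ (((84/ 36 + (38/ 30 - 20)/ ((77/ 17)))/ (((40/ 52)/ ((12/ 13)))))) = -875/ 1388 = -0.63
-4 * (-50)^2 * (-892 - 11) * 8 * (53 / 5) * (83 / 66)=10592792000 / 11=962981090.91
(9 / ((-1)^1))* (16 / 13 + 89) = -10557 / 13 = -812.08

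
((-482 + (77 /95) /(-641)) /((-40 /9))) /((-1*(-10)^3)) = 264163203 /2435800000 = 0.11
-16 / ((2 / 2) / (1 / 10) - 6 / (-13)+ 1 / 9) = -1872 / 1237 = -1.51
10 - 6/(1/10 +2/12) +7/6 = -34/3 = -11.33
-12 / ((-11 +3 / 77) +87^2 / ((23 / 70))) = -10626 / 20388749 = -0.00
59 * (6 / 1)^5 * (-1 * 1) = -458784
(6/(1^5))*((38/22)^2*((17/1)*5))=184110/121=1521.57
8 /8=1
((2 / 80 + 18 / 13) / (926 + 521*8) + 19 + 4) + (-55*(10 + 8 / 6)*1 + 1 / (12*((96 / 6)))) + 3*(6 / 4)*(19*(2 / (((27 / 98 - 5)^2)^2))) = -599.98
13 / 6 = 2.17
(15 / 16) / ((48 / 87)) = 435 / 256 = 1.70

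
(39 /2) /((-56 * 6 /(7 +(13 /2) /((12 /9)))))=-1235 /1792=-0.69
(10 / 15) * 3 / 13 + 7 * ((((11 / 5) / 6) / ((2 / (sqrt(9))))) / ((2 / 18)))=9049 / 260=34.80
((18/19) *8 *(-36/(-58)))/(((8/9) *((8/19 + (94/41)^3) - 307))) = -66991212/3728276047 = -0.02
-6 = -6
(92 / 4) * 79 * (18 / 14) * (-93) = -1520829 / 7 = -217261.29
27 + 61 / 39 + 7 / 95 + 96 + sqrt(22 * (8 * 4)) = 8 * sqrt(11) + 461783 / 3705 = 151.17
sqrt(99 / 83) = 3 * sqrt(913) / 83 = 1.09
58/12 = 29/6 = 4.83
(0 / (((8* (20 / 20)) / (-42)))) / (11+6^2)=0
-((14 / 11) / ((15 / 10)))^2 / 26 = -392 / 14157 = -0.03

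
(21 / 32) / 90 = 7 / 960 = 0.01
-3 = -3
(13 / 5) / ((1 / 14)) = 182 / 5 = 36.40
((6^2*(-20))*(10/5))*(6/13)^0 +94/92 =-66193/46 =-1438.98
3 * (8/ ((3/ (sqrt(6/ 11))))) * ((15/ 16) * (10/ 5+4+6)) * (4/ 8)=45 * sqrt(66)/ 11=33.23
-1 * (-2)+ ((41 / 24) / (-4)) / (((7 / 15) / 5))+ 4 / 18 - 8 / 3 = -10121 / 2016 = -5.02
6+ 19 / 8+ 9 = 139 / 8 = 17.38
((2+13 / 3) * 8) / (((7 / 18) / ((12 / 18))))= 608 / 7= 86.86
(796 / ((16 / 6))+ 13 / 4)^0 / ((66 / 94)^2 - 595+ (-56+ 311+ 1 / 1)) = -2209 / 747762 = -0.00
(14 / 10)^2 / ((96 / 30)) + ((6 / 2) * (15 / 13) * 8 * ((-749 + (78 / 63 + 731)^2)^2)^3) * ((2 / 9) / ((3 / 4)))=4436665613239265007546069696425068332429712748659870951 / 22950181835526319920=193317231429139057963619100000000000.00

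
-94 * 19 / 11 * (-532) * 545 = 517832840 / 11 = 47075712.73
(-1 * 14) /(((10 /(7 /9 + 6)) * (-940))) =427 /42300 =0.01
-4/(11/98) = -392/11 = -35.64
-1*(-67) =67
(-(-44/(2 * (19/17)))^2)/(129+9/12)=-559504/187359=-2.99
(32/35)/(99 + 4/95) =0.01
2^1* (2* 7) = 28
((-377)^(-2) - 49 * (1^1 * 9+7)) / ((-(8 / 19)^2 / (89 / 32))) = 3580106678415 / 291080192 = 12299.38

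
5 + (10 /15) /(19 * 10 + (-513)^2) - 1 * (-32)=29232851 /790077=37.00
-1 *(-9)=9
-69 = -69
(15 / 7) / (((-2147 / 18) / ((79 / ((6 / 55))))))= -13.01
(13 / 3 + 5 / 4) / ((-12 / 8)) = -67 / 18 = -3.72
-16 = -16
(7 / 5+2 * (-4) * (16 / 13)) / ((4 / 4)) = -549 / 65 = -8.45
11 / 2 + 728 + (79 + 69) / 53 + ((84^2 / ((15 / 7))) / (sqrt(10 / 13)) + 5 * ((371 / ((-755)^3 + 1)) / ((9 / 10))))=151150496807701 / 205285952898 + 8232 * sqrt(130) / 25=4490.66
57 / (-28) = -57 / 28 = -2.04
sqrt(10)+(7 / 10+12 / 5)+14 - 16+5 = sqrt(10)+61 / 10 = 9.26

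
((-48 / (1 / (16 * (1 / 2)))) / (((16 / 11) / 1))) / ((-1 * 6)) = 44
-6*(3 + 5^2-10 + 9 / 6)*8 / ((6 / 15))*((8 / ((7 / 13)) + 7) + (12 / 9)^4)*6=-7376200 / 21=-351247.62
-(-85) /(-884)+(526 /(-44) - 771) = -447905 /572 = -783.05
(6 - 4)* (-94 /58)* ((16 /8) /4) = -47 /29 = -1.62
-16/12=-4/3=-1.33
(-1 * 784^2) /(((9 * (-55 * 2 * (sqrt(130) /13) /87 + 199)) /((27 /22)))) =-18053371469952 /42861484567 - 802126080 * sqrt(130) /3896498597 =-423.55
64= 64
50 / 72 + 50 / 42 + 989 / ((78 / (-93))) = -3856859 / 3276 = -1177.31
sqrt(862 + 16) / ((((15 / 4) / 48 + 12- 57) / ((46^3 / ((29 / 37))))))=-10021376 * sqrt(878) / 3625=-81915.60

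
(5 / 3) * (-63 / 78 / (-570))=7 / 2964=0.00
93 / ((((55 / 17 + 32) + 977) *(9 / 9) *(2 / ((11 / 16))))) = 5797 / 183552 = 0.03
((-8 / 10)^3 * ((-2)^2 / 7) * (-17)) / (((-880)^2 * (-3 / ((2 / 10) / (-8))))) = 17 / 317625000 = 0.00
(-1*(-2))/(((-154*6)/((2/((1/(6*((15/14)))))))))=-15/539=-0.03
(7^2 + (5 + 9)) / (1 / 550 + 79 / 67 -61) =-2321550 / 2204333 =-1.05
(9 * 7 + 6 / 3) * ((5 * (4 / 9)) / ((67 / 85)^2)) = 232.48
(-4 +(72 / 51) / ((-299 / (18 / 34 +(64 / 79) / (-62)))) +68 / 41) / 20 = -5084181198 / 43382210495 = -0.12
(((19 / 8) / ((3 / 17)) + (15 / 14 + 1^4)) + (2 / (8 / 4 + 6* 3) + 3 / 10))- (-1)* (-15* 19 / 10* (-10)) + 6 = 257821 / 840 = 306.93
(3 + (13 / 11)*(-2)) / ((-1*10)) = -7 / 110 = -0.06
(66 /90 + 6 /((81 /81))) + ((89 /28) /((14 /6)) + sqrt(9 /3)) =sqrt(3) + 23801 /2940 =9.83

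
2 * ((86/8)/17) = 43/34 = 1.26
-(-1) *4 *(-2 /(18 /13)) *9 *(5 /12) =-65 /3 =-21.67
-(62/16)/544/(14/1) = -31/60928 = -0.00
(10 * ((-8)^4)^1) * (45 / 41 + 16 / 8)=5201920 / 41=126876.10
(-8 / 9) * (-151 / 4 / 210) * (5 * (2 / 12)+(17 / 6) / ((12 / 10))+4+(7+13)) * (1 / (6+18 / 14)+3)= 1182632 / 86751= 13.63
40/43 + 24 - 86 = -2626/43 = -61.07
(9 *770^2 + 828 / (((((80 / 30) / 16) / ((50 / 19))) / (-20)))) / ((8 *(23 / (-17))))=-409776075 / 874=-468851.34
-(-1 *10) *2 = 20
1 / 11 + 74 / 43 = 857 / 473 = 1.81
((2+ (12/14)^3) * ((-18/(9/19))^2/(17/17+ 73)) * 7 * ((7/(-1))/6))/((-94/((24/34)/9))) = 651244/1862469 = 0.35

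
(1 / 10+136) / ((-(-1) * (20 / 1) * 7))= 1361 / 1400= 0.97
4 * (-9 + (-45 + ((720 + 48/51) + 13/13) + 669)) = 90912/17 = 5347.76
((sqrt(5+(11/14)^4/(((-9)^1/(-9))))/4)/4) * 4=3 * sqrt(22969)/784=0.58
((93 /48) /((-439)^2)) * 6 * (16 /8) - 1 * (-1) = 770977 /770884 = 1.00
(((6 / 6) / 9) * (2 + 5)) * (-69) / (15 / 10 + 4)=-322 / 33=-9.76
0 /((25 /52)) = 0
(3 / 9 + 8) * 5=125 / 3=41.67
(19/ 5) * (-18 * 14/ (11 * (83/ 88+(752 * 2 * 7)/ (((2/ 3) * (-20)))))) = 38304/ 347009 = 0.11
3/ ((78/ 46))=23/ 13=1.77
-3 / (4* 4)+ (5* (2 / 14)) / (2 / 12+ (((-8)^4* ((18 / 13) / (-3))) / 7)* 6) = -532035 / 2830864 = -0.19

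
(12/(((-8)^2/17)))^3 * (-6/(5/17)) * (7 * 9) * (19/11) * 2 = -8097945597/56320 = -143784.55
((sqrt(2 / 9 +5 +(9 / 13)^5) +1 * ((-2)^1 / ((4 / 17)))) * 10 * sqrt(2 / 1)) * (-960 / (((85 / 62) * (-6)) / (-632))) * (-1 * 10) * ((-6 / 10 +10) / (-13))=-2357309440 * sqrt(116884378) / 1456611 +589327360 * sqrt(2) / 13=46613862.44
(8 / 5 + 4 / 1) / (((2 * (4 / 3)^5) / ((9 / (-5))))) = -1.20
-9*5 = -45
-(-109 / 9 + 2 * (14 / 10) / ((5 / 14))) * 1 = 961 / 225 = 4.27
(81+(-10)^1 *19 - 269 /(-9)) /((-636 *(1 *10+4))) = 89 /10017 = 0.01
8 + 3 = 11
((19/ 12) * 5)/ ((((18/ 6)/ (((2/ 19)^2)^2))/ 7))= 140/ 61731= 0.00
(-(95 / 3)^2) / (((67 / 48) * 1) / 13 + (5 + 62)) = -75088 / 5025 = -14.94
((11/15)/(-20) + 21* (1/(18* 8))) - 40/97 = -35293/116400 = -0.30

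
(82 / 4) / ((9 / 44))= 902 / 9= 100.22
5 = 5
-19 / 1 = -19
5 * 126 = 630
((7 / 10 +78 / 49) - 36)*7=-16517 / 70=-235.96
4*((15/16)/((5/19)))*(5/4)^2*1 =1425/64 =22.27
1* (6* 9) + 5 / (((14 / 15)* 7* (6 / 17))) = 11009 / 196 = 56.17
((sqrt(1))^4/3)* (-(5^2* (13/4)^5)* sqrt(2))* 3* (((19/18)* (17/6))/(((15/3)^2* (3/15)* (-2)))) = 599638195* sqrt(2)/221184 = 3833.99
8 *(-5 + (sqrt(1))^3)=-32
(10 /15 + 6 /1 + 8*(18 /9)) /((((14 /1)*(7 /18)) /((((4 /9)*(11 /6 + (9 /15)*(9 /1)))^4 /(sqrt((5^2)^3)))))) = 49234751552 /13839609375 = 3.56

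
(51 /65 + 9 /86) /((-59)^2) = 4971 /19458790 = 0.00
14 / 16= 7 / 8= 0.88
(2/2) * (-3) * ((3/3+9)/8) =-15/4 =-3.75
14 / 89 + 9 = 815 / 89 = 9.16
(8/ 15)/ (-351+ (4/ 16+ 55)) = -32/ 17745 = -0.00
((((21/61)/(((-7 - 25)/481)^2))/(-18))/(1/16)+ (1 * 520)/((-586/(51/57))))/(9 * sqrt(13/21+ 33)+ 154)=-4915378639171/9581243452800+ 9119440889 * sqrt(14826)/6387495635200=-0.34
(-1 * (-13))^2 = 169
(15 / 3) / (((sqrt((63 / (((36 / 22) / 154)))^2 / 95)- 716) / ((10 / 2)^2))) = -8502500 / 13549279- 741125 * sqrt(95) / 13549279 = -1.16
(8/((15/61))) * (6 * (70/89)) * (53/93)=724192/8277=87.49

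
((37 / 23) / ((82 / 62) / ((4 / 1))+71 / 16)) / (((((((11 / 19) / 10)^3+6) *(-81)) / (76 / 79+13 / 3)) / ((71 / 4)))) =-560810688532000 / 8595050655682953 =-0.07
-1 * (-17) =17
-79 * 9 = -711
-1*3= -3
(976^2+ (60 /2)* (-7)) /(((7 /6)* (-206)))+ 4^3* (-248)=-14300810 /721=-19834.69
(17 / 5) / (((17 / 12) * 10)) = 6 / 25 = 0.24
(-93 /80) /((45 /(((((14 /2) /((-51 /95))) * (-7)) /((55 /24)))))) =-28861 /28050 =-1.03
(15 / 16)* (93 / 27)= 155 / 48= 3.23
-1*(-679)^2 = -461041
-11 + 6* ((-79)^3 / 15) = -986133 / 5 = -197226.60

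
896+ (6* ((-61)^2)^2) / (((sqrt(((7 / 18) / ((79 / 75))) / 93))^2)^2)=161433317211985304 / 30625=5271291990595.44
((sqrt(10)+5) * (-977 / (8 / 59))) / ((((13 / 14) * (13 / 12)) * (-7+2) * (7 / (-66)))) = -11413314 / 169-11413314 * sqrt(10) / 845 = -110246.91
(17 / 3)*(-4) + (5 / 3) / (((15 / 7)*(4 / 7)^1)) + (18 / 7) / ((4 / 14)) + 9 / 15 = -2107 / 180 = -11.71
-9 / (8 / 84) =-189 / 2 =-94.50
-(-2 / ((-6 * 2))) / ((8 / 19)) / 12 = -19 / 576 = -0.03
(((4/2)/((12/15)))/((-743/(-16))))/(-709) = -40/526787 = -0.00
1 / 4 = 0.25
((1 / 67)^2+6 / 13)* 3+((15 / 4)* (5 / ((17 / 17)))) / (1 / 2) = 4538457 / 116714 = 38.89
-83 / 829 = -0.10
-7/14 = -1/2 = -0.50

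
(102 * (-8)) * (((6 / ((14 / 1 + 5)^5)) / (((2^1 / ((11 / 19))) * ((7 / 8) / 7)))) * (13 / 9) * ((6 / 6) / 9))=-311168 / 423412929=-0.00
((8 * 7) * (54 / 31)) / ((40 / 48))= 18144 / 155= 117.06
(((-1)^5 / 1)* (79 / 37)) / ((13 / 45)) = -3555 / 481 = -7.39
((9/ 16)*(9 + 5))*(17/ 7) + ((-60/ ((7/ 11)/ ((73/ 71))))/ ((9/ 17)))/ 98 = 10085947/ 584472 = 17.26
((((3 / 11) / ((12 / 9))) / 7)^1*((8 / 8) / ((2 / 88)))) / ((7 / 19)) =171 / 49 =3.49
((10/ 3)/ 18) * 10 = 1.85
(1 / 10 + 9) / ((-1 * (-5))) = 91 / 50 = 1.82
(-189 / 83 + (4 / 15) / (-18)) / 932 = -25681 / 10443060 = -0.00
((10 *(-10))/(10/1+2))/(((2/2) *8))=-25/24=-1.04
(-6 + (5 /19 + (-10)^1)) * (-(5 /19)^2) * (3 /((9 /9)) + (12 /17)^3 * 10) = 7.10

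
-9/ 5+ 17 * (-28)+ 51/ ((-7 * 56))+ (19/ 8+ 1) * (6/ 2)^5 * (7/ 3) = 1406981/ 980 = 1435.69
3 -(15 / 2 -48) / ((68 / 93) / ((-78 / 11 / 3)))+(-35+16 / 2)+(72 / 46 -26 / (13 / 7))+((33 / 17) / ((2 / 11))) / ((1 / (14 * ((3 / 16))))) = -9588145 / 68816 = -139.33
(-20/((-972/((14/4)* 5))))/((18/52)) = 2275/2187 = 1.04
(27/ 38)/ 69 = 9/ 874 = 0.01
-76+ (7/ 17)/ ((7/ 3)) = -1289/ 17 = -75.82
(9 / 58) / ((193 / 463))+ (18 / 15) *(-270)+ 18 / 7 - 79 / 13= -327.13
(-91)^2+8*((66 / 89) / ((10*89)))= 327969269 / 39605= 8281.01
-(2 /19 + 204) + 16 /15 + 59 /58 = -3339413 /16530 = -202.02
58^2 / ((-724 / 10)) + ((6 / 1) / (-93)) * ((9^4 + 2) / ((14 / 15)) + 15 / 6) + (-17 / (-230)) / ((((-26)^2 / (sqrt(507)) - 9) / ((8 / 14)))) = -5561197146852 / 11115980155 + 1768 * sqrt(3) / 1981105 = -500.29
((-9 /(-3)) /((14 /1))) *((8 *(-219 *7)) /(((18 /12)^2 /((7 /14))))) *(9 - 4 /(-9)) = -49640 /9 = -5515.56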